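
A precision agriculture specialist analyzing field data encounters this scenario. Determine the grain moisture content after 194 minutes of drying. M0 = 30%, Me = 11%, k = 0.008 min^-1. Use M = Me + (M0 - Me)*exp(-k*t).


M = Me + (M0 - Me) * e^(-k*t)
  = 11 + (30 - 11) * e^(-0.008*194)
  = 11 + 19 * e^(-1.552)
  = 11 + 19 * 0.21182
  = 11 + 4.0247
  = 15.02%


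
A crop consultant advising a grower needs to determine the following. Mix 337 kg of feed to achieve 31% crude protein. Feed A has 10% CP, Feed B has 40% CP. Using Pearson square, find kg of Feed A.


parts_A = CP_b - target = 40 - 31 = 9
parts_B = target - CP_a = 31 - 10 = 21
total_parts = 9 + 21 = 30
Feed A = 337 * 9 / 30 = 101.10 kg
Feed B = 337 * 21 / 30 = 235.90 kg

101.10 kg


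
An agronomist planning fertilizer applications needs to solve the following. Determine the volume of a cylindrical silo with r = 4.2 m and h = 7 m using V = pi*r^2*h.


V = pi * r^2 * h
  = pi * 4.2^2 * 7
  = pi * 17.64 * 7
  = 387.92 m^3


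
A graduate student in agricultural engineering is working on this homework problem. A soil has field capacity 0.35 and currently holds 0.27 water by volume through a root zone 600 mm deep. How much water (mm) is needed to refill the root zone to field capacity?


SMD = (FC - theta) * D
    = (0.35 - 0.27) * 600
    = 0.080 * 600
    = 48 mm


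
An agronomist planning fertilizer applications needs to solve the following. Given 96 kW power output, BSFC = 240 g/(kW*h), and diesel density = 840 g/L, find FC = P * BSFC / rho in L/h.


FC = P * BSFC / rho_fuel
   = 96 * 240 / 840
   = 23040 / 840
   = 27.43 L/h


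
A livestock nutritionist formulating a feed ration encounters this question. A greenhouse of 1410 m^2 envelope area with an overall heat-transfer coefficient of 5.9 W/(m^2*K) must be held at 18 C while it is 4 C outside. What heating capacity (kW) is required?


dT = 18 - (4) = 14 K
Q = U * A * dT
  = 5.9 * 1410 * 14
  = 116466 W = 116.47 kW


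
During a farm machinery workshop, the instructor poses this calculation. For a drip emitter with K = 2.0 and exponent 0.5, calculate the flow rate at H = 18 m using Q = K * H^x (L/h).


Q = K * H^x
  = 2.0 * 18^0.5
  = 2.0 * 4.2426
  = 8.49 L/h


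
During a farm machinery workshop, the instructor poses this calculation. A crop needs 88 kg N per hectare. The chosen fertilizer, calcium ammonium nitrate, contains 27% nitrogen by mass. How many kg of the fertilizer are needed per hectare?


Rate = N_required / (N_content / 100)
     = 88 / (27 / 100)
     = 88 / 0.27
     = 325.93 kg/ha


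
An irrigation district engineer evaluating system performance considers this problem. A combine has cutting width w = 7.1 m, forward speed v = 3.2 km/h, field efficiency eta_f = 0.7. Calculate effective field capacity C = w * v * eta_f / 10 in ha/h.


C = w * v * eta_f / 10
  = 7.1 * 3.2 * 0.7 / 10
  = 15.90 / 10
  = 1.59 ha/h


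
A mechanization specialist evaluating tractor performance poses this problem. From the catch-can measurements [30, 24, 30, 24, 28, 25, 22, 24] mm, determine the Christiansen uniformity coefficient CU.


xbar = 207 / 8 = 25.875
sum|xi - xbar| = 20.750
CU = 100 * (1 - 20.750 / (8 * 25.875))
   = 100 * (1 - 0.1002)
   = 89.98%


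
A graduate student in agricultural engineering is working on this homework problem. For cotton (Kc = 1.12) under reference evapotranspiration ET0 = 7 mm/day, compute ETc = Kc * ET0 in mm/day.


ETc = Kc * ET0
    = 1.12 * 7
    = 7.84 mm/day


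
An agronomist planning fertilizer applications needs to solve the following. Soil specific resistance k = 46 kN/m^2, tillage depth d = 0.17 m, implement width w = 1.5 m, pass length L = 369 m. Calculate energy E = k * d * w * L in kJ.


E = k * d * w * L
  = 46 * 0.17 * 1.5 * 369
  = 4328.37 kJ


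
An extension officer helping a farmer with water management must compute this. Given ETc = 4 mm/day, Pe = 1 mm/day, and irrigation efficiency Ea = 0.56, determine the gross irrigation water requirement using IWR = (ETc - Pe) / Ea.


IWR = (ETc - Pe) / Ea
    = (4 - 1) / 0.56
    = 3 / 0.56
    = 5.36 mm/day


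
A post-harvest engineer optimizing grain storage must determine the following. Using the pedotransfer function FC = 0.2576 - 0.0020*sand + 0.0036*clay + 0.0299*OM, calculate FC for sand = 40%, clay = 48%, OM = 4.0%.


FC = 0.2576 - 0.0020*40 + 0.0036*48 + 0.0299*4.0
   = 0.2576 - 0.0800 + 0.1728 + 0.1196
   = 0.4700


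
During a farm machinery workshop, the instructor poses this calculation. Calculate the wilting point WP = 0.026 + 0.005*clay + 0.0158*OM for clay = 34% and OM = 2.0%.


WP = 0.026 + 0.005*34 + 0.0158*2.0
   = 0.026 + 0.1700 + 0.0316
   = 0.2276


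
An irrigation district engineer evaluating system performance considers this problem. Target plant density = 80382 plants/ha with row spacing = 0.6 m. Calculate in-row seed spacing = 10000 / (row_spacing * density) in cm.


spacing = 10000 / (row_sp * density)
        = 10000 / (0.6 * 80382)
        = 10000 / 48229.20
        = 0.20734 m = 20.73 cm


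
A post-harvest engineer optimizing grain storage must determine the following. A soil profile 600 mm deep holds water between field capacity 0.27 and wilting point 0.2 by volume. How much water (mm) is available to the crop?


AW = (FC - WP) * D
   = (0.27 - 0.2) * 600
   = 0.07 * 600
   = 42 mm


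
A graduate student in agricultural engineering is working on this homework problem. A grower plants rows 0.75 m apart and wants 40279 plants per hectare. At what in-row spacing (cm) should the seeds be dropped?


spacing = 10000 / (row_sp * density)
        = 10000 / (0.75 * 40279)
        = 10000 / 30209.25
        = 0.33102 m = 33.10 cm


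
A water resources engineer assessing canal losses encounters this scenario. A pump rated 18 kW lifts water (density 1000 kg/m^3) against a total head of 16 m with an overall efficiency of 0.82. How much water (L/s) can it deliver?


Q = (P * 1000 * eta) / (rho * g * H)
  = (18 * 1000 * 0.82) / (1000 * 9.81 * 16)
  = 14760 / 156960
  = 0.09404 m^3/s = 94.04 L/s


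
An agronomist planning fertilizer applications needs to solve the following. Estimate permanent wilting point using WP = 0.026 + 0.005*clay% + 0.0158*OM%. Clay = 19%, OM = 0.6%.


WP = 0.026 + 0.005*19 + 0.0158*0.6
   = 0.026 + 0.0950 + 0.0095
   = 0.1305


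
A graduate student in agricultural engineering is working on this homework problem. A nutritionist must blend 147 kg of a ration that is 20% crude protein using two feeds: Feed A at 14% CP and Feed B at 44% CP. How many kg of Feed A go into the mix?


parts_A = CP_b - target = 44 - 20 = 24
parts_B = target - CP_a = 20 - 14 = 6
total_parts = 24 + 6 = 30
Feed A = 147 * 24 / 30 = 117.60 kg
Feed B = 147 * 6 / 30 = 29.40 kg

117.60 kg


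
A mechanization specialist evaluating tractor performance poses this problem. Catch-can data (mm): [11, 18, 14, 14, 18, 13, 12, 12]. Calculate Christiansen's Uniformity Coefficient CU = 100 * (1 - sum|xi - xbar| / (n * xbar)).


xbar = 112 / 8 = 14
sum|xi - xbar| = 16
CU = 100 * (1 - 16 / (8 * 14))
   = 100 * (1 - 0.1429)
   = 85.71%


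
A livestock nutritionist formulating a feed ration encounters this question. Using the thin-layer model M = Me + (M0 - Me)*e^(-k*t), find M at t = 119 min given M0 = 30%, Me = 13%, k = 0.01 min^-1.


M = Me + (M0 - Me) * e^(-k*t)
  = 13 + (30 - 13) * e^(-0.01*119)
  = 13 + 17 * e^(-1.190)
  = 13 + 17 * 0.30422
  = 13 + 5.1718
  = 18.17%


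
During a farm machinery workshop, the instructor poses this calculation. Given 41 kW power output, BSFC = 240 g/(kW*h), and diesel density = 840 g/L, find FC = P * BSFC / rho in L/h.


FC = P * BSFC / rho_fuel
   = 41 * 240 / 840
   = 9840 / 840
   = 11.71 L/h


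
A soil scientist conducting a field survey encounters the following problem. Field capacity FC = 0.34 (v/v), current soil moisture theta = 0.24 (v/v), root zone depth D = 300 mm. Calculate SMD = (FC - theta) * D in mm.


SMD = (FC - theta) * D
    = (0.34 - 0.24) * 300
    = 0.100 * 300
    = 30 mm


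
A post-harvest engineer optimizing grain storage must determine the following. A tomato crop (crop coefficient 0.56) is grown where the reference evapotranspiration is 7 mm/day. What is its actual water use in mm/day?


ETc = Kc * ET0
    = 0.56 * 7
    = 3.92 mm/day


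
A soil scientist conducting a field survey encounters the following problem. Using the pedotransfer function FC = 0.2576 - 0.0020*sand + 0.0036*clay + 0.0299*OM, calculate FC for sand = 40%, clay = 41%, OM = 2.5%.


FC = 0.2576 - 0.0020*40 + 0.0036*41 + 0.0299*2.5
   = 0.2576 - 0.0800 + 0.1476 + 0.0748
   = 0.4000


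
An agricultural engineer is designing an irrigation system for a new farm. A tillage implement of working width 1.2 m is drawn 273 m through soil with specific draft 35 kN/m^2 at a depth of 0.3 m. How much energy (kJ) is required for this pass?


E = k * d * w * L
  = 35 * 0.3 * 1.2 * 273
  = 3439.80 kJ


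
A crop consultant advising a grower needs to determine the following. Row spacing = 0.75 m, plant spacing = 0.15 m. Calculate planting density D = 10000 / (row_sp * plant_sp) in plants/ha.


D = 10000 / (row_sp * plant_sp)
  = 10000 / (0.75 * 0.15)
  = 10000 / 0.1125
  = 88888.89 plants/ha


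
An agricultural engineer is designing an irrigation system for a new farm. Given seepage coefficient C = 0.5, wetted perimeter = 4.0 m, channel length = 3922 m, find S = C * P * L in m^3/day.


S = C * P * L
  = 0.5 * 4.0 * 3922
  = 7844 m^3/day


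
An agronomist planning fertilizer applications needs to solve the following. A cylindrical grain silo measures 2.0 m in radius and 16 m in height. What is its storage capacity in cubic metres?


V = pi * r^2 * h
  = pi * 2.0^2 * 16
  = pi * 4 * 16
  = 201.06 m^3


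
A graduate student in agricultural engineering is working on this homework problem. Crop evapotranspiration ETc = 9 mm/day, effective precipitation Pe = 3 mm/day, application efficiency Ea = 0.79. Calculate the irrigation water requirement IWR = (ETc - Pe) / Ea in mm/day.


IWR = (ETc - Pe) / Ea
    = (9 - 3) / 0.79
    = 6 / 0.79
    = 7.59 mm/day


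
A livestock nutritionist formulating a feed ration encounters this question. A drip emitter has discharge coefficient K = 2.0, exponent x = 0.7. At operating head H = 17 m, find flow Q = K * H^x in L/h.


Q = K * H^x
  = 2.0 * 17^0.7
  = 2.0 * 7.2663
  = 14.53 L/h


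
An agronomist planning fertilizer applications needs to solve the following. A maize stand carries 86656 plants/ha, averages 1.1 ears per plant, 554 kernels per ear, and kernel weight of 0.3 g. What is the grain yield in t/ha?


Y = density * ears * kernels * kw
  = 86656 * 1.1 * 554 * 0.3 g/ha
  = 15842449.92 g/ha
  = 15842.45 kg/ha = 15.84 t/ha


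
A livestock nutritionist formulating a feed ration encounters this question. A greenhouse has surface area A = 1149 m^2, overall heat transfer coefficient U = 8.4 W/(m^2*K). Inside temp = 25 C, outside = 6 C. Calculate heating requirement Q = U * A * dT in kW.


dT = 25 - (6) = 19 K
Q = U * A * dT
  = 8.4 * 1149 * 19
  = 183380.40 W = 183.38 kW


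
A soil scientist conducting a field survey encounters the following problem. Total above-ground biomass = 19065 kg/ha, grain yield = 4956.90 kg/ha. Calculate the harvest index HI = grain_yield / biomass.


HI = grain_yield / biomass
   = 4956.90 / 19065
   = 0.26


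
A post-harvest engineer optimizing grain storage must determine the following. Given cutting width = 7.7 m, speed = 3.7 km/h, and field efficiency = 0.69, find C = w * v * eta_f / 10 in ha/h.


C = w * v * eta_f / 10
  = 7.7 * 3.7 * 0.69 / 10
  = 19.66 / 10
  = 1.97 ha/h


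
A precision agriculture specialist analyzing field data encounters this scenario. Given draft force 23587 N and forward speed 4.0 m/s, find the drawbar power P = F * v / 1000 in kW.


P = F * v / 1000
  = 23587 * 4.0 / 1000
  = 94348 / 1000
  = 94.35 kW


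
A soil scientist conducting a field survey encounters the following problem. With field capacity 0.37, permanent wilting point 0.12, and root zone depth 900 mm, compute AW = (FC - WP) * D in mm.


AW = (FC - WP) * D
   = (0.37 - 0.12) * 900
   = 0.25 * 900
   = 225 mm


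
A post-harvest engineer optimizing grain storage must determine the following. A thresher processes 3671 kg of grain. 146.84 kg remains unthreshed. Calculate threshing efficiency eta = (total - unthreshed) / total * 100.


eta = (total - unthreshed) / total * 100
    = (3671 - 146.84) / 3671 * 100
    = 3524.16 / 3671 * 100
    = 96%


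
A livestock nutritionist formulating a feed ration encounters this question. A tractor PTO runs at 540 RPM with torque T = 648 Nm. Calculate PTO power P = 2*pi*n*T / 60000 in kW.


P = 2*pi*n*T / 60000
  = 2*pi * 540 * 648 / 60000
  = 2198612.20 / 60000
  = 36.64 kW


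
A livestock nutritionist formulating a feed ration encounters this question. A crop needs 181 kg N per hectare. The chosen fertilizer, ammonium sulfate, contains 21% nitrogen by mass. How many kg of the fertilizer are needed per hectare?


Rate = N_required / (N_content / 100)
     = 181 / (21 / 100)
     = 181 / 0.21
     = 861.90 kg/ha


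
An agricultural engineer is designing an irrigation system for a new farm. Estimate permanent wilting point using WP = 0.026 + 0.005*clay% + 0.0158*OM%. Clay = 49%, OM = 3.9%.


WP = 0.026 + 0.005*49 + 0.0158*3.9
   = 0.026 + 0.2450 + 0.0616
   = 0.3326


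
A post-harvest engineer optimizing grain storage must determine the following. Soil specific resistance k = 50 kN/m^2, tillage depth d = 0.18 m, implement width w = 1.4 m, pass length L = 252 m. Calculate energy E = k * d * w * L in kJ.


E = k * d * w * L
  = 50 * 0.18 * 1.4 * 252
  = 3175.20 kJ


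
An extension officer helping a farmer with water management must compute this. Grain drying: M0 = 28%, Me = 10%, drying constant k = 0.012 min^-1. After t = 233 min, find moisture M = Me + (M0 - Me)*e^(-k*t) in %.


M = Me + (M0 - Me) * e^(-k*t)
  = 10 + (28 - 10) * e^(-0.012*233)
  = 10 + 18 * e^(-2.796)
  = 10 + 18 * 0.06105
  = 10 + 1.0990
  = 11.10%


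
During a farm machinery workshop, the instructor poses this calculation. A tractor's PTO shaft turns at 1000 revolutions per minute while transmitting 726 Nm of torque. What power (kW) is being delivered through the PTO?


P = 2*pi*n*T / 60000
  = 2*pi * 1000 * 726 / 60000
  = 4561592.53 / 60000
  = 76.03 kW


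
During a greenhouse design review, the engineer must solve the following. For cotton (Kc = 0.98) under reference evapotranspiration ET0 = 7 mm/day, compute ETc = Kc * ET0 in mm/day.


ETc = Kc * ET0
    = 0.98 * 7
    = 6.86 mm/day


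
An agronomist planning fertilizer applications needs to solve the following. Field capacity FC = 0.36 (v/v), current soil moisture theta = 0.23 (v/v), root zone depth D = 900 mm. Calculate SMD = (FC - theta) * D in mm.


SMD = (FC - theta) * D
    = (0.36 - 0.23) * 900
    = 0.130 * 900
    = 117 mm


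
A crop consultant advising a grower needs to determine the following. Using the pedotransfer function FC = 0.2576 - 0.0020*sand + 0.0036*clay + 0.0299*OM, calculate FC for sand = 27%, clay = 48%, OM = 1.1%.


FC = 0.2576 - 0.0020*27 + 0.0036*48 + 0.0299*1.1
   = 0.2576 - 0.0540 + 0.1728 + 0.0329
   = 0.4093


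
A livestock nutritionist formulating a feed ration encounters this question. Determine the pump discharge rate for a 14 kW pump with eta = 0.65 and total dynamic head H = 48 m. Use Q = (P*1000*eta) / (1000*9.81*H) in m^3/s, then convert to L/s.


Q = (P * 1000 * eta) / (rho * g * H)
  = (14 * 1000 * 0.65) / (1000 * 9.81 * 48)
  = 9100 / 470880
  = 0.01933 m^3/s = 19.33 L/s


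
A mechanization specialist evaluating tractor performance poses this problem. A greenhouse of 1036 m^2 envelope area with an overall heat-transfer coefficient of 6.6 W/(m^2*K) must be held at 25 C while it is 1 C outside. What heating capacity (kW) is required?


dT = 25 - (1) = 24 K
Q = U * A * dT
  = 6.6 * 1036 * 24
  = 164102.40 W = 164.10 kW


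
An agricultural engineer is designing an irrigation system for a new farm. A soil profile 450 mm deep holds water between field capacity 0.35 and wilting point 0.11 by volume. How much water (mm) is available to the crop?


AW = (FC - WP) * D
   = (0.35 - 0.11) * 450
   = 0.24 * 450
   = 108 mm


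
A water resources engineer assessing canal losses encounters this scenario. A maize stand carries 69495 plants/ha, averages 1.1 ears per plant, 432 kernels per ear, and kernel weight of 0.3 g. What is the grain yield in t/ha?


Y = density * ears * kernels * kw
  = 69495 * 1.1 * 432 * 0.3 g/ha
  = 9907207.20 g/ha
  = 9907.21 kg/ha = 9.91 t/ha


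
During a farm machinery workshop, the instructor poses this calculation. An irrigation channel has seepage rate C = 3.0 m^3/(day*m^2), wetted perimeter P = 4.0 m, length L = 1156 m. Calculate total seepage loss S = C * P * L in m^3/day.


S = C * P * L
  = 3.0 * 4.0 * 1156
  = 13872 m^3/day


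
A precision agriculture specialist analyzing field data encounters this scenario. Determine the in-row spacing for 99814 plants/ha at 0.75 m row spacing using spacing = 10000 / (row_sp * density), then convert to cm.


spacing = 10000 / (row_sp * density)
        = 10000 / (0.75 * 99814)
        = 10000 / 74860.50
        = 0.13358 m = 13.36 cm


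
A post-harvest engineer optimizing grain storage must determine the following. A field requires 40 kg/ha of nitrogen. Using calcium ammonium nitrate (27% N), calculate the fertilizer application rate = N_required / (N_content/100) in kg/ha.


Rate = N_required / (N_content / 100)
     = 40 / (27 / 100)
     = 40 / 0.27
     = 148.15 kg/ha


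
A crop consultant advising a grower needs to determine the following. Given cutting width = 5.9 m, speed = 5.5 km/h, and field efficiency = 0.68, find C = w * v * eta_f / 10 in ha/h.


C = w * v * eta_f / 10
  = 5.9 * 5.5 * 0.68 / 10
  = 22.07 / 10
  = 2.21 ha/h


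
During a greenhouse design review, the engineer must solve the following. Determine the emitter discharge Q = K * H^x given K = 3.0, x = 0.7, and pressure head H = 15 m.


Q = K * H^x
  = 3.0 * 15^0.7
  = 3.0 * 6.6568
  = 19.97 L/h


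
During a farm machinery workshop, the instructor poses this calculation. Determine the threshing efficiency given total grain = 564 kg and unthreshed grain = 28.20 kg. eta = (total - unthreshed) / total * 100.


eta = (total - unthreshed) / total * 100
    = (564 - 28.20) / 564 * 100
    = 535.80 / 564 * 100
    = 95%


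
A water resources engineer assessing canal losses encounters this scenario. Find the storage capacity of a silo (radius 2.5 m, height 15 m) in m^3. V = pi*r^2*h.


V = pi * r^2 * h
  = pi * 2.5^2 * 15
  = pi * 6.25 * 15
  = 294.52 m^3


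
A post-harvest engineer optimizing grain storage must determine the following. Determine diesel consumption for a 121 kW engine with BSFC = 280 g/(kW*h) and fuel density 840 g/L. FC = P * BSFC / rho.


FC = P * BSFC / rho_fuel
   = 121 * 280 / 840
   = 33880 / 840
   = 40.33 L/h


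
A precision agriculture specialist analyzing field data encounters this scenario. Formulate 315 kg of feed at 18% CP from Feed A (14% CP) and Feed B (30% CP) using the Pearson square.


parts_A = CP_b - target = 30 - 18 = 12
parts_B = target - CP_a = 18 - 14 = 4
total_parts = 12 + 4 = 16
Feed A = 315 * 12 / 16 = 236.25 kg
Feed B = 315 * 4 / 16 = 78.75 kg

236.25 kg


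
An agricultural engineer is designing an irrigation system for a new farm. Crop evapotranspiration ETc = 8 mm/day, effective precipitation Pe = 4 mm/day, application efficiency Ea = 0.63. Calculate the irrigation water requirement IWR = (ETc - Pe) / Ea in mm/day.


IWR = (ETc - Pe) / Ea
    = (8 - 4) / 0.63
    = 4 / 0.63
    = 6.35 mm/day


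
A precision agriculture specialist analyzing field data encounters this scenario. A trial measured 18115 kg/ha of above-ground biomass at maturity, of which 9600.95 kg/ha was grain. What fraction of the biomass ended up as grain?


HI = grain_yield / biomass
   = 9600.95 / 18115
   = 0.53


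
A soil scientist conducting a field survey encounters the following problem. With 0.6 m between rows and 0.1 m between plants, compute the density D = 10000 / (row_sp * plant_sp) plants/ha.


D = 10000 / (row_sp * plant_sp)
  = 10000 / (0.6 * 0.1)
  = 10000 / 0.0600
  = 166666.67 plants/ha


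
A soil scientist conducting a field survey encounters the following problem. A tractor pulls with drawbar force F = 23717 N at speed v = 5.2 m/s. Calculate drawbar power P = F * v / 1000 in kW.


P = F * v / 1000
  = 23717 * 5.2 / 1000
  = 123328.40 / 1000
  = 123.33 kW


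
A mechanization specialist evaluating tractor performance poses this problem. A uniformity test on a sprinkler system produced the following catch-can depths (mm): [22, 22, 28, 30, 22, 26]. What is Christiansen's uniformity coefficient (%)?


xbar = 150 / 6 = 25
sum|xi - xbar| = 18
CU = 100 * (1 - 18 / (6 * 25))
   = 100 * (1 - 0.1200)
   = 88%


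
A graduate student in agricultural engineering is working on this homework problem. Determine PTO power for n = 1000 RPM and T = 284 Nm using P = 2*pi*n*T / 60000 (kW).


P = 2*pi*n*T / 60000
  = 2*pi * 1000 * 284 / 60000
  = 1784424.63 / 60000
  = 29.74 kW


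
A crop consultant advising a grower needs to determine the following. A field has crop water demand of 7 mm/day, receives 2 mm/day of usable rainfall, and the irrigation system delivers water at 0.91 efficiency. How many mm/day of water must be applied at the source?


IWR = (ETc - Pe) / Ea
    = (7 - 2) / 0.91
    = 5 / 0.91
    = 5.49 mm/day


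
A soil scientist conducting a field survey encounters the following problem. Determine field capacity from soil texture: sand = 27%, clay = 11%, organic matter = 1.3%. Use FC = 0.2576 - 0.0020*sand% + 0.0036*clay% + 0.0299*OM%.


FC = 0.2576 - 0.0020*27 + 0.0036*11 + 0.0299*1.3
   = 0.2576 - 0.0540 + 0.0396 + 0.0389
   = 0.2821


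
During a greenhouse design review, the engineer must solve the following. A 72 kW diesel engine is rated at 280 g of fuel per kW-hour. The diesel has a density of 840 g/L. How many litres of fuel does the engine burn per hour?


FC = P * BSFC / rho_fuel
   = 72 * 280 / 840
   = 20160 / 840
   = 24 L/h


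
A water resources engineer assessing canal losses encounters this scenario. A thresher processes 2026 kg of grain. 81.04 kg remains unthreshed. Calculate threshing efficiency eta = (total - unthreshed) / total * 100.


eta = (total - unthreshed) / total * 100
    = (2026 - 81.04) / 2026 * 100
    = 1944.96 / 2026 * 100
    = 96%


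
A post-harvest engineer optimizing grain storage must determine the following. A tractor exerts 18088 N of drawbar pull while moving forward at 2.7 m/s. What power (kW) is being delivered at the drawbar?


P = F * v / 1000
  = 18088 * 2.7 / 1000
  = 48837.60 / 1000
  = 48.84 kW


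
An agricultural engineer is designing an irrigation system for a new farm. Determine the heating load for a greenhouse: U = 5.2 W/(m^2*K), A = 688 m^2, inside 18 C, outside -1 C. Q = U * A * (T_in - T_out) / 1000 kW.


dT = 18 - (-1) = 19 K
Q = U * A * dT
  = 5.2 * 688 * 19
  = 67974.40 W = 67.97 kW


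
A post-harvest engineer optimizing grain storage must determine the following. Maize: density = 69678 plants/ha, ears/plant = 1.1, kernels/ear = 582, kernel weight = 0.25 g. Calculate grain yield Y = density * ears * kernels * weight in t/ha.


Y = density * ears * kernels * kw
  = 69678 * 1.1 * 582 * 0.25 g/ha
  = 11151963.90 g/ha
  = 11151.96 kg/ha = 11.15 t/ha


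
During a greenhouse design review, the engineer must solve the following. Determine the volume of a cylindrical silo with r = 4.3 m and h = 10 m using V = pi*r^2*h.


V = pi * r^2 * h
  = pi * 4.3^2 * 10
  = pi * 18.49 * 10
  = 580.88 m^3


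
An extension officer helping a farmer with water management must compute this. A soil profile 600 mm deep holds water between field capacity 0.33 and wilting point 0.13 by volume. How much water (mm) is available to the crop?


AW = (FC - WP) * D
   = (0.33 - 0.13) * 600
   = 0.20 * 600
   = 120 mm


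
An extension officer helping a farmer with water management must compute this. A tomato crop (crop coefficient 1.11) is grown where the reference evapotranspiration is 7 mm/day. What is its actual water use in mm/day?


ETc = Kc * ET0
    = 1.11 * 7
    = 7.77 mm/day


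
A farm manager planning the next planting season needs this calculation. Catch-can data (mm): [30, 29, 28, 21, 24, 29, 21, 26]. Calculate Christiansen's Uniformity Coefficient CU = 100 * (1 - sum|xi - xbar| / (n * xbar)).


xbar = 208 / 8 = 26
sum|xi - xbar| = 24
CU = 100 * (1 - 24 / (8 * 26))
   = 100 * (1 - 0.1154)
   = 88.46%


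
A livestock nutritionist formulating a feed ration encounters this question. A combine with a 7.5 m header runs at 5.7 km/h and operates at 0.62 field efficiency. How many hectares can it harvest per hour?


C = w * v * eta_f / 10
  = 7.5 * 5.7 * 0.62 / 10
  = 26.51 / 10
  = 2.65 ha/h


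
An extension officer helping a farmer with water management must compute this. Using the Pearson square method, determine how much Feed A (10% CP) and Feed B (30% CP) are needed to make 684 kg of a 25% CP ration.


parts_A = CP_b - target = 30 - 25 = 5
parts_B = target - CP_a = 25 - 10 = 15
total_parts = 5 + 15 = 20
Feed A = 684 * 5 / 20 = 171 kg
Feed B = 684 * 15 / 20 = 513 kg

171 kg


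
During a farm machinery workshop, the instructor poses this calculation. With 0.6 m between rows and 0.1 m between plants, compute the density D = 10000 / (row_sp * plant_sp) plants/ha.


D = 10000 / (row_sp * plant_sp)
  = 10000 / (0.6 * 0.1)
  = 10000 / 0.0600
  = 166666.67 plants/ha


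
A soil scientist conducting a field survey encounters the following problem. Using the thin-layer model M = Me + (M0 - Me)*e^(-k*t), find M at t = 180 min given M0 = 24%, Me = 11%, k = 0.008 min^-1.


M = Me + (M0 - Me) * e^(-k*t)
  = 11 + (24 - 11) * e^(-0.008*180)
  = 11 + 13 * e^(-1.440)
  = 11 + 13 * 0.23693
  = 11 + 3.0801
  = 14.08%


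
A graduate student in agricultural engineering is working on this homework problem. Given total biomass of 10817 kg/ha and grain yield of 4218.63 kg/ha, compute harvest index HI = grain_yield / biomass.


HI = grain_yield / biomass
   = 4218.63 / 10817
   = 0.39


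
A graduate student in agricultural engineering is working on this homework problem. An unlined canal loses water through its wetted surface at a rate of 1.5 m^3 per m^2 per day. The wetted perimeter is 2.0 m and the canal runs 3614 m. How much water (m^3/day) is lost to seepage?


S = C * P * L
  = 1.5 * 2.0 * 3614
  = 10842 m^3/day


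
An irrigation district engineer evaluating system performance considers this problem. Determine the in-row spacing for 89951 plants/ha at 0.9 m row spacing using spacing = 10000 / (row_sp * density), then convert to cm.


spacing = 10000 / (row_sp * density)
        = 10000 / (0.9 * 89951)
        = 10000 / 80955.90
        = 0.12352 m = 12.35 cm


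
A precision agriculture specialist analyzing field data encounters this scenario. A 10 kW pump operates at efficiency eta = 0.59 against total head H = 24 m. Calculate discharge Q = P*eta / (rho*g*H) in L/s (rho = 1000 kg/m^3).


Q = (P * 1000 * eta) / (rho * g * H)
  = (10 * 1000 * 0.59) / (1000 * 9.81 * 24)
  = 5900 / 235440
  = 0.02506 m^3/s = 25.06 L/s


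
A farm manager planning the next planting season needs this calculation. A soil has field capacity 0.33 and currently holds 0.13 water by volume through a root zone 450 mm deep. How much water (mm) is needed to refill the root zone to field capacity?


SMD = (FC - theta) * D
    = (0.33 - 0.13) * 450
    = 0.200 * 450
    = 90 mm


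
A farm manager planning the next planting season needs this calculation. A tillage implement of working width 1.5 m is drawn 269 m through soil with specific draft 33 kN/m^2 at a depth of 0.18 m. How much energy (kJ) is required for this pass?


E = k * d * w * L
  = 33 * 0.18 * 1.5 * 269
  = 2396.79 kJ


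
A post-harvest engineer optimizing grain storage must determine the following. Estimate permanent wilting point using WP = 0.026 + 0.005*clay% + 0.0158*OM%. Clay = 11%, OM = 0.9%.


WP = 0.026 + 0.005*11 + 0.0158*0.9
   = 0.026 + 0.0550 + 0.0142
   = 0.0952


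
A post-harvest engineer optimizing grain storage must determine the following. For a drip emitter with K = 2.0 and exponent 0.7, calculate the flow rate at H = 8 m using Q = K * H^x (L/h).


Q = K * H^x
  = 2.0 * 8^0.7
  = 2.0 * 4.2871
  = 8.57 L/h


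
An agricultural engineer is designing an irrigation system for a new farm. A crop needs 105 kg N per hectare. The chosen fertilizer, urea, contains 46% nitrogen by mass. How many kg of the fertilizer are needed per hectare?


Rate = N_required / (N_content / 100)
     = 105 / (46 / 100)
     = 105 / 0.46
     = 228.26 kg/ha


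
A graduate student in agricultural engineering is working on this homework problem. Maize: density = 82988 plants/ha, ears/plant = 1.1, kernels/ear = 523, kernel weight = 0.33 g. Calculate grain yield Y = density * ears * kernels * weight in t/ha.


Y = density * ears * kernels * kw
  = 82988 * 1.1 * 523 * 0.33 g/ha
  = 15755188.81 g/ha
  = 15755.19 kg/ha = 15.76 t/ha


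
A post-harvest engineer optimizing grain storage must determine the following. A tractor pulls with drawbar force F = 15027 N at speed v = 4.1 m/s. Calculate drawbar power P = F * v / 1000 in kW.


P = F * v / 1000
  = 15027 * 4.1 / 1000
  = 61610.70 / 1000
  = 61.61 kW


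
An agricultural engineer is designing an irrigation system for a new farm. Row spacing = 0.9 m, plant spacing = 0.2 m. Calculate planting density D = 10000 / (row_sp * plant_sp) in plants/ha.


D = 10000 / (row_sp * plant_sp)
  = 10000 / (0.9 * 0.2)
  = 10000 / 0.1800
  = 55555.56 plants/ha


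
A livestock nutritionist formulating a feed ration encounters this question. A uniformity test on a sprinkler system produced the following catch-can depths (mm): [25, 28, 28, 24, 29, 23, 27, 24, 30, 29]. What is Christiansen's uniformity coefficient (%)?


xbar = 267 / 10 = 26.700
sum|xi - xbar| = 21.600
CU = 100 * (1 - 21.600 / (10 * 26.700))
   = 100 * (1 - 0.0809)
   = 91.91%


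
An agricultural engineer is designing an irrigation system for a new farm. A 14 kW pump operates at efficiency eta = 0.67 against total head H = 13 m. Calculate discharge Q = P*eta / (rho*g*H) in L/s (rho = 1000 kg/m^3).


Q = (P * 1000 * eta) / (rho * g * H)
  = (14 * 1000 * 0.67) / (1000 * 9.81 * 13)
  = 9380 / 127530
  = 0.07355 m^3/s = 73.55 L/s


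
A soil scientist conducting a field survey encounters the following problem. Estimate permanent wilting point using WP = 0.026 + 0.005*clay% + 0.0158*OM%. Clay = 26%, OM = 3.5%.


WP = 0.026 + 0.005*26 + 0.0158*3.5
   = 0.026 + 0.1300 + 0.0553
   = 0.2113


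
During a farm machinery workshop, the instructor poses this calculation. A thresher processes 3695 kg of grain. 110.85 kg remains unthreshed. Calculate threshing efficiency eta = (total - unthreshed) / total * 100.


eta = (total - unthreshed) / total * 100
    = (3695 - 110.85) / 3695 * 100
    = 3584.15 / 3695 * 100
    = 97%


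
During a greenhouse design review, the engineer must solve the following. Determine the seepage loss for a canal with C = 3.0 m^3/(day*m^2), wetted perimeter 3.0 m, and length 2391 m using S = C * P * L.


S = C * P * L
  = 3.0 * 3.0 * 2391
  = 21519 m^3/day


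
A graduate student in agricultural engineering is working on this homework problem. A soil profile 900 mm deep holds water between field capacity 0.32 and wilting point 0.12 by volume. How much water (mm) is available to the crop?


AW = (FC - WP) * D
   = (0.32 - 0.12) * 900
   = 0.20 * 900
   = 180 mm


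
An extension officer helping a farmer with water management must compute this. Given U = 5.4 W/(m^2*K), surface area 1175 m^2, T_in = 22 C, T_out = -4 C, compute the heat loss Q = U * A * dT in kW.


dT = 22 - (-4) = 26 K
Q = U * A * dT
  = 5.4 * 1175 * 26
  = 164970 W = 164.97 kW


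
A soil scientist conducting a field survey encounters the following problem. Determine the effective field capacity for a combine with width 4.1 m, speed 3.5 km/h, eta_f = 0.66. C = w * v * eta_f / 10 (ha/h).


C = w * v * eta_f / 10
  = 4.1 * 3.5 * 0.66 / 10
  = 9.47 / 10
  = 0.95 ha/h


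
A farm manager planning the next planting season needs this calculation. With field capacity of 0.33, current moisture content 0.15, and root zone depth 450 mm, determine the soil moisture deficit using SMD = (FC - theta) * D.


SMD = (FC - theta) * D
    = (0.33 - 0.15) * 450
    = 0.180 * 450
    = 81 mm


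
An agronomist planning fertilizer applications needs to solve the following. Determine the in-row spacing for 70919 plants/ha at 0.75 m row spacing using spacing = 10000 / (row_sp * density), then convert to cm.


spacing = 10000 / (row_sp * density)
        = 10000 / (0.75 * 70919)
        = 10000 / 53189.25
        = 0.18801 m = 18.80 cm


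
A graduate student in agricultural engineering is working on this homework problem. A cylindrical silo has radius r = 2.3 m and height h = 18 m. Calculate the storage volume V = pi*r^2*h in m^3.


V = pi * r^2 * h
  = pi * 2.3^2 * 18
  = pi * 5.29 * 18
  = 299.14 m^3


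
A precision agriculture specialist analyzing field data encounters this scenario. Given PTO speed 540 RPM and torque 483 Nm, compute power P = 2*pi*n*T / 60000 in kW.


P = 2*pi*n*T / 60000
  = 2*pi * 540 * 483 / 60000
  = 1638780.39 / 60000
  = 27.31 kW


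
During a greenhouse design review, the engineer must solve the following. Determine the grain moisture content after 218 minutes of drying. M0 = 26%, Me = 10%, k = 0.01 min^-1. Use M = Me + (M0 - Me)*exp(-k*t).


M = Me + (M0 - Me) * e^(-k*t)
  = 10 + (26 - 10) * e^(-0.01*218)
  = 10 + 16 * e^(-2.180)
  = 10 + 16 * 0.11304
  = 10 + 1.8087
  = 11.81%


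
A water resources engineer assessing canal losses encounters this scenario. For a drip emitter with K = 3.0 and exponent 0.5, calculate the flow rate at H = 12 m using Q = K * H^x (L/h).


Q = K * H^x
  = 3.0 * 12^0.5
  = 3.0 * 3.4641
  = 10.39 L/h


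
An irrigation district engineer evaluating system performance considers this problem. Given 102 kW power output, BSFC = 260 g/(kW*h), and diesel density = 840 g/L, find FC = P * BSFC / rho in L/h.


FC = P * BSFC / rho_fuel
   = 102 * 260 / 840
   = 26520 / 840
   = 31.57 L/h


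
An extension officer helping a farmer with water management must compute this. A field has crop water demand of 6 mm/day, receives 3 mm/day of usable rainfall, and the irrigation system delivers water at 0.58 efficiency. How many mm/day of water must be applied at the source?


IWR = (ETc - Pe) / Ea
    = (6 - 3) / 0.58
    = 3 / 0.58
    = 5.17 mm/day


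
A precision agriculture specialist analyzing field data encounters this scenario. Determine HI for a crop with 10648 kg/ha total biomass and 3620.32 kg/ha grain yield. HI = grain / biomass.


HI = grain_yield / biomass
   = 3620.32 / 10648
   = 0.34


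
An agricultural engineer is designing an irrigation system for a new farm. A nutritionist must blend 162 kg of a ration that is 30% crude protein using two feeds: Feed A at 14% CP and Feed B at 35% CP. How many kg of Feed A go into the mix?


parts_A = CP_b - target = 35 - 30 = 5
parts_B = target - CP_a = 30 - 14 = 16
total_parts = 5 + 16 = 21
Feed A = 162 * 5 / 21 = 38.57 kg
Feed B = 162 * 16 / 21 = 123.43 kg

38.57 kg


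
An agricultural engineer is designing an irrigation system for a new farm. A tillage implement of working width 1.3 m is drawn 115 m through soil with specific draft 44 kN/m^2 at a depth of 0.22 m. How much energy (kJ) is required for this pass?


E = k * d * w * L
  = 44 * 0.22 * 1.3 * 115
  = 1447.16 kJ


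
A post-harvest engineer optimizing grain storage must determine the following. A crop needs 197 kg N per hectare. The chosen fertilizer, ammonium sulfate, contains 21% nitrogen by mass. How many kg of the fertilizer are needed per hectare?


Rate = N_required / (N_content / 100)
     = 197 / (21 / 100)
     = 197 / 0.21
     = 938.10 kg/ha


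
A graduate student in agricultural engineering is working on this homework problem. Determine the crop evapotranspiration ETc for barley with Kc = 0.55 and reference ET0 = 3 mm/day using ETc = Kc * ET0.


ETc = Kc * ET0
    = 0.55 * 3
    = 1.65 mm/day


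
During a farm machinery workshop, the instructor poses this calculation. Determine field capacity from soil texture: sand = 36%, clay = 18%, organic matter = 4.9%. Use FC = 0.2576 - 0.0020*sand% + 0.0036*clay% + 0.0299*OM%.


FC = 0.2576 - 0.0020*36 + 0.0036*18 + 0.0299*4.9
   = 0.2576 - 0.0720 + 0.0648 + 0.1465
   = 0.3969


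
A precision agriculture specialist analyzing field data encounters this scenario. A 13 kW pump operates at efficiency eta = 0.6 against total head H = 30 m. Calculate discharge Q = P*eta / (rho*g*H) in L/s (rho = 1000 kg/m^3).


Q = (P * 1000 * eta) / (rho * g * H)
  = (13 * 1000 * 0.6) / (1000 * 9.81 * 30)
  = 7800 / 294300
  = 0.02650 m^3/s = 26.50 L/s


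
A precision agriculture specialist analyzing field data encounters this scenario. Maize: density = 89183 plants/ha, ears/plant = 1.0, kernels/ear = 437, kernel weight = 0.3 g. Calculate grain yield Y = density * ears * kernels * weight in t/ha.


Y = density * ears * kernels * kw
  = 89183 * 1.0 * 437 * 0.3 g/ha
  = 11691891.30 g/ha
  = 11691.89 kg/ha = 11.69 t/ha


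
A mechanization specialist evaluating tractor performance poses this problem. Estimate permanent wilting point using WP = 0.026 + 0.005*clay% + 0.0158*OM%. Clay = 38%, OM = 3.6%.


WP = 0.026 + 0.005*38 + 0.0158*3.6
   = 0.026 + 0.1900 + 0.0569
   = 0.2729


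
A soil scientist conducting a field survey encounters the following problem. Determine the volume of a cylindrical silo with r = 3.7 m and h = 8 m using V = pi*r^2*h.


V = pi * r^2 * h
  = pi * 3.7^2 * 8
  = pi * 13.69 * 8
  = 344.07 m^3


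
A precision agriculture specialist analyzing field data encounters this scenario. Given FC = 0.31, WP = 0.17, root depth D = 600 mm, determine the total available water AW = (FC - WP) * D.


AW = (FC - WP) * D
   = (0.31 - 0.17) * 600
   = 0.14 * 600
   = 84 mm


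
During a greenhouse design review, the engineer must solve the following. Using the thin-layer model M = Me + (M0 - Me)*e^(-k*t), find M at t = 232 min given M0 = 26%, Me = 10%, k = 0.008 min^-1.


M = Me + (M0 - Me) * e^(-k*t)
  = 10 + (26 - 10) * e^(-0.008*232)
  = 10 + 16 * e^(-1.856)
  = 10 + 16 * 0.15630
  = 10 + 2.5007
  = 12.50%


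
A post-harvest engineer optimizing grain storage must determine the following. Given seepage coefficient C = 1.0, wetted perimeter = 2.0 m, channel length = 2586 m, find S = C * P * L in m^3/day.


S = C * P * L
  = 1.0 * 2.0 * 2586
  = 5172 m^3/day


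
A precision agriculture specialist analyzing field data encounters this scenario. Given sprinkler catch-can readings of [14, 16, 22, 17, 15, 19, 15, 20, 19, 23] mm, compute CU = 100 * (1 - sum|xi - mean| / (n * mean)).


xbar = 180 / 10 = 18
sum|xi - xbar| = 26
CU = 100 * (1 - 26 / (10 * 18))
   = 100 * (1 - 0.1444)
   = 85.56%


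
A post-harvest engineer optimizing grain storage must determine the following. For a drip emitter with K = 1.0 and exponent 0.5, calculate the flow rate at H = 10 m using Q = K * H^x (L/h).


Q = K * H^x
  = 1.0 * 10^0.5
  = 1.0 * 3.1623
  = 3.16 L/h


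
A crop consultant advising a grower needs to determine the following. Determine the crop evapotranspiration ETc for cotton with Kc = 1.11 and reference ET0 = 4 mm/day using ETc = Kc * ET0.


ETc = Kc * ET0
    = 1.11 * 4
    = 4.44 mm/day
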